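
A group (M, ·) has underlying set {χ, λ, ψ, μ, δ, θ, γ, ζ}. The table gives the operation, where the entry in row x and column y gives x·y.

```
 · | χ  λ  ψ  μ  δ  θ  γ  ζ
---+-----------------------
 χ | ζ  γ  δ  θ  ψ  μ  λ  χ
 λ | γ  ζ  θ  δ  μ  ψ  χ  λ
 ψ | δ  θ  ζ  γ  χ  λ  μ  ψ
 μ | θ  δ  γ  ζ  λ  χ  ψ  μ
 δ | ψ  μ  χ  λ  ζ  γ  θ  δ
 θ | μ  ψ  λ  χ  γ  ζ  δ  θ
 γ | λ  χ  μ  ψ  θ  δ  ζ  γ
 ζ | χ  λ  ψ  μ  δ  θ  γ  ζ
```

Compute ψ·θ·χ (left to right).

γ

ψ·θ = λ
λ·χ = γ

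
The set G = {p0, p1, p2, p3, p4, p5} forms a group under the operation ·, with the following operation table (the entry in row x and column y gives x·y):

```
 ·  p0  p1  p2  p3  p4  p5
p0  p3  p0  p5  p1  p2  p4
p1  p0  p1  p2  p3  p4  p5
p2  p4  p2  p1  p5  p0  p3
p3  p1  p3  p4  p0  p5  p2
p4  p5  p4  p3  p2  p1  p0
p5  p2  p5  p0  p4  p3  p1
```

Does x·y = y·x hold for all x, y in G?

No

p3·p2 = p4 but p2·p3 = p5.
Since p3 and p2 do not commute, G is not abelian.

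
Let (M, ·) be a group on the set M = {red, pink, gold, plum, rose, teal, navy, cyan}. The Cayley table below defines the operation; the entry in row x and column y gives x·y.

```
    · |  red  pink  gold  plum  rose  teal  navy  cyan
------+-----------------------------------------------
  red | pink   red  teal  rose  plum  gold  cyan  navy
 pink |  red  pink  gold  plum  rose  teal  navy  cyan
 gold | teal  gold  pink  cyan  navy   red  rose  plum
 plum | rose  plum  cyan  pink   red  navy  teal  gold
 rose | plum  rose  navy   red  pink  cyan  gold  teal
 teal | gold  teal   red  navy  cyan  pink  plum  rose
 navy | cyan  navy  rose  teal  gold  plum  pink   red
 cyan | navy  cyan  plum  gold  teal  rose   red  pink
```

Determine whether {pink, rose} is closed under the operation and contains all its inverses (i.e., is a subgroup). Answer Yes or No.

Yes

{pink, rose} contains the identity pink.
Checking products: every product of two elements of {pink, rose} (read from the table) lies in {pink, rose}, so the set is closed.
In a finite group, a nonempty closed subset is a subgroup. So {pink, rose} ≤ M.
(Structurally, M here is isomorphic to the elementary abelian group (Z_2)^3.)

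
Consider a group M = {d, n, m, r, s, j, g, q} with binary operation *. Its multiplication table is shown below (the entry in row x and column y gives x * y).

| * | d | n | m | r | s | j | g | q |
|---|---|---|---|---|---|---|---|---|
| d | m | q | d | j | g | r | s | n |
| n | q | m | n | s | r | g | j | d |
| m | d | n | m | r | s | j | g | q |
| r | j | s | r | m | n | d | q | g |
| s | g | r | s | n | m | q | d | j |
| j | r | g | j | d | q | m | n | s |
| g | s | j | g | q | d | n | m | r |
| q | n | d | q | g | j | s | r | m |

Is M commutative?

Yes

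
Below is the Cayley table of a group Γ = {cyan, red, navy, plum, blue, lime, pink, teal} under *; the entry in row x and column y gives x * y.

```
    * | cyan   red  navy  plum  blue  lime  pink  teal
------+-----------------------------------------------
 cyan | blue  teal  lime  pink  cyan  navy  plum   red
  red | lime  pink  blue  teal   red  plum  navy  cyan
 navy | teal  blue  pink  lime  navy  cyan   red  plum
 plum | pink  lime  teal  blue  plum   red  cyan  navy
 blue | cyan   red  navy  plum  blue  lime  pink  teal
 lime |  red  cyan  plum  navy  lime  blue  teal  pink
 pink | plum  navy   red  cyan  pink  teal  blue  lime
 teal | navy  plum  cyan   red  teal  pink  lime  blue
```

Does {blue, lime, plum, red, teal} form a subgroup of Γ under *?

red * red = pink, which is not in {blue, lime, plum, red, teal}.
The subset is not closed under *, so it is not a subgroup.
(Structurally, Γ here is isomorphic to the dihedral group D_4.)

No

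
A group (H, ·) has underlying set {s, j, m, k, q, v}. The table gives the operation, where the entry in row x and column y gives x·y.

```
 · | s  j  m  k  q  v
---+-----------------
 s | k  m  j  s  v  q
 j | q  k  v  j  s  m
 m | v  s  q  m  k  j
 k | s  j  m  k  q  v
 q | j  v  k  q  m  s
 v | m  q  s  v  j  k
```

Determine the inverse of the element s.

First locate the identity: row k matches the header, so k is the identity.
Scan row s for k: s·s = k. Hence s^(-1) = s.

s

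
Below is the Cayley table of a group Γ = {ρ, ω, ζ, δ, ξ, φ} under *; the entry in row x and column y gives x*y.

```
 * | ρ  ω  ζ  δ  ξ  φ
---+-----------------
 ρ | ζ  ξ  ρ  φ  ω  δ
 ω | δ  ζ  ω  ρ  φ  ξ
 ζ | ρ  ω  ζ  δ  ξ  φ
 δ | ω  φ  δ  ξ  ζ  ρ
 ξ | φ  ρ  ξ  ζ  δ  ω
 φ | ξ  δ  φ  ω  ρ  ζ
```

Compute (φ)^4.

ζ

φ^1 = φ
φ^2 = φ*φ = ζ
φ^3 = ζ*φ = φ
φ^4 = φ*φ = ζ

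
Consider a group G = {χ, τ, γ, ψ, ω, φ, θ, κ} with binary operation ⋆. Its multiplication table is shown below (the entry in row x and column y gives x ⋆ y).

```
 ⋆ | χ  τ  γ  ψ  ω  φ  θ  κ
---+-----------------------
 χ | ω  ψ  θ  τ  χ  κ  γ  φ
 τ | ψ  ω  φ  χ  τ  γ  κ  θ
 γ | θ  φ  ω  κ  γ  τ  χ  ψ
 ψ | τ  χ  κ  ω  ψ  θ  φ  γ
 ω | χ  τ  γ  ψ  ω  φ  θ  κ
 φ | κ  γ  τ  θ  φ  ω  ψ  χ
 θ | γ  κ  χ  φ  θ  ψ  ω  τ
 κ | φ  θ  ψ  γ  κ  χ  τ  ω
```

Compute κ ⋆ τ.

θ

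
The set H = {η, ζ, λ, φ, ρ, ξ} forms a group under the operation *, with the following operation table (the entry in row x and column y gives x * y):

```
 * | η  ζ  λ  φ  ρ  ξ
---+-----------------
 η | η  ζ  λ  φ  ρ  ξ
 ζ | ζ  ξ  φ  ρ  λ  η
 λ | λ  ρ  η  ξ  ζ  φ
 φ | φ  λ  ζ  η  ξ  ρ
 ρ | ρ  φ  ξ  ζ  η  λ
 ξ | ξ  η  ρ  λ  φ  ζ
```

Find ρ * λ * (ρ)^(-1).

The identity is η. In row ρ, the entry η sits in column ρ, so ρ^(-1) = ρ.
ρ * λ = ξ
ξ * ρ = φ

φ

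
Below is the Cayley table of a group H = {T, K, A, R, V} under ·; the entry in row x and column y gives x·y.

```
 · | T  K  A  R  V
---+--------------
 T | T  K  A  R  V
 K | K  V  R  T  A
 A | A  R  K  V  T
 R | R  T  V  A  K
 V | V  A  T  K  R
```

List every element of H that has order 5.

Identity is T. Compute the order of each non-identity element by repeated multiplication:
  K: K → V → A → R → T  (order 5)
  A: A → K → R → V → T  (order 5)
  R: R → A → V → K → T  (order 5)
  V: V → R → K → A → T  (order 5)
Elements of order 5: {A, K, R, V}.

{A, K, R, V}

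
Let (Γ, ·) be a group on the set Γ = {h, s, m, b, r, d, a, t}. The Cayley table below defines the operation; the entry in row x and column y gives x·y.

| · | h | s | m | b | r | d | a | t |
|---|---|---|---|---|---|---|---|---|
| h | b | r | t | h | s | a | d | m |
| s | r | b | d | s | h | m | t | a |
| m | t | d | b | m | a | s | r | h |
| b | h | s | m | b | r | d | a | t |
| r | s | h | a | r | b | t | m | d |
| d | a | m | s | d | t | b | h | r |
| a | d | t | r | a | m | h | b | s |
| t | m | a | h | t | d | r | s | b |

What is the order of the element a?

The identity element is b (its row matches the header).
a^1 = a
a^2 = a·a = b
The first power of a equal to the identity is a^2, so ord(a) = 2.

2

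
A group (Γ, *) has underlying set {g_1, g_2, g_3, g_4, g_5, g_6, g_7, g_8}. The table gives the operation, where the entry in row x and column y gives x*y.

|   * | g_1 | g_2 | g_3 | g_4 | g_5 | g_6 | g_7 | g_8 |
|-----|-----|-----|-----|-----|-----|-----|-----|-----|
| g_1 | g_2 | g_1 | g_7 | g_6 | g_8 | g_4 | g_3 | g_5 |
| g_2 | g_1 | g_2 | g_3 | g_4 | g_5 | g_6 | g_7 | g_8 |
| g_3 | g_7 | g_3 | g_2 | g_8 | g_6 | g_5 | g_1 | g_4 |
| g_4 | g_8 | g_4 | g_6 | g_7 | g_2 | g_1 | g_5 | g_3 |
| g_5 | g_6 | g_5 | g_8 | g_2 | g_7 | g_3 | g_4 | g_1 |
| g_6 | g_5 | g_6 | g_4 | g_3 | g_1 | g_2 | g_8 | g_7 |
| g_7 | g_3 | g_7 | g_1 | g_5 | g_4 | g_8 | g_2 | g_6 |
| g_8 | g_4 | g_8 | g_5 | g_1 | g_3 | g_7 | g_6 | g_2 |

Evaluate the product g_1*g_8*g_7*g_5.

g_1*g_8 = g_5
g_5*g_7 = g_4
g_4*g_5 = g_2

g_2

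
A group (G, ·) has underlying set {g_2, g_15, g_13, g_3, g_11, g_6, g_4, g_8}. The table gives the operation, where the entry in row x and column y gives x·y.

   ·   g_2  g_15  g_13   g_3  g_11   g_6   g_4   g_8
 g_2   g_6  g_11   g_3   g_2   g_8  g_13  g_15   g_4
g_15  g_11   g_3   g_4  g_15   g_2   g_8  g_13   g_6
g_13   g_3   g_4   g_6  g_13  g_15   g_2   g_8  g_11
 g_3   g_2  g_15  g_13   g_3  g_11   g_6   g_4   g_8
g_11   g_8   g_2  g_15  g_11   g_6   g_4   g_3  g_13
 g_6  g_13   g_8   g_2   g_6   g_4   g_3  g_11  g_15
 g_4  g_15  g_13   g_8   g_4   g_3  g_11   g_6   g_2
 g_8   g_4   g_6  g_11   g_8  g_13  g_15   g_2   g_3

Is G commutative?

Yes

Check whether the table is symmetric across its main diagonal.
Every entry (row x, col y) equals the entry (row y, col x), so G is abelian.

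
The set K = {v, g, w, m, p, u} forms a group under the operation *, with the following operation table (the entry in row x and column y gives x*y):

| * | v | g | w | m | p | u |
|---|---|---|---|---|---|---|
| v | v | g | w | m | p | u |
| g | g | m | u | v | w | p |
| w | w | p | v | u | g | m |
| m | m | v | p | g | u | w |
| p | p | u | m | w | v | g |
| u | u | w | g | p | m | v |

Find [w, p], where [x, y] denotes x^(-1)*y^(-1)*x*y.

m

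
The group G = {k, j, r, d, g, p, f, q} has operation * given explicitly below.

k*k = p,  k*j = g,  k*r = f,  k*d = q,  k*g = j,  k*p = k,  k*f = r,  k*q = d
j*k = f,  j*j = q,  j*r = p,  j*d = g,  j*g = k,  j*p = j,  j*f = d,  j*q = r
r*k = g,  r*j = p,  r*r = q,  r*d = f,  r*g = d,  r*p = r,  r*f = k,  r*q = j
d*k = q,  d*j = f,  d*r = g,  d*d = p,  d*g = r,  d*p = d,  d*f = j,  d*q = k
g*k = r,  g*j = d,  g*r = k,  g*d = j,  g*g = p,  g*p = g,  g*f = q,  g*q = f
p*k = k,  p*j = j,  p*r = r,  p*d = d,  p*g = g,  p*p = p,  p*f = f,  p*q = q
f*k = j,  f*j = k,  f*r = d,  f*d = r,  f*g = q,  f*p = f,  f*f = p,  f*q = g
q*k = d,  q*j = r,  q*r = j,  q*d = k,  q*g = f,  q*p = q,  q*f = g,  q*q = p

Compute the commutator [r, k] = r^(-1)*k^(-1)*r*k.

q

Identity is p; from the table r^(-1) = j and k^(-1) = k.
j*k = f
f*r = d
d*k = q
(Structurally, G here is isomorphic to the dihedral group D_4.)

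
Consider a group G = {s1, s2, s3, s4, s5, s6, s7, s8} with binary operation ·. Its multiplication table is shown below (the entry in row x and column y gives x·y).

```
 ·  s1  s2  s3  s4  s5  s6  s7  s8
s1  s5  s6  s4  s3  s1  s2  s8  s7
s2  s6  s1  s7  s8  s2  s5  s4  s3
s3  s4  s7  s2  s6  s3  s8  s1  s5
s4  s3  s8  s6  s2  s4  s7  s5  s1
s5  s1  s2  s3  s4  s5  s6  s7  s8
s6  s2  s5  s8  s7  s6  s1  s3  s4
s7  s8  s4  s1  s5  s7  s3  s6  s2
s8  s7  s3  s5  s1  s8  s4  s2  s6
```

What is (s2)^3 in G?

s2^1 = s2
s2^2 = s2·s2 = s1
s2^3 = s1·s2 = s6

s6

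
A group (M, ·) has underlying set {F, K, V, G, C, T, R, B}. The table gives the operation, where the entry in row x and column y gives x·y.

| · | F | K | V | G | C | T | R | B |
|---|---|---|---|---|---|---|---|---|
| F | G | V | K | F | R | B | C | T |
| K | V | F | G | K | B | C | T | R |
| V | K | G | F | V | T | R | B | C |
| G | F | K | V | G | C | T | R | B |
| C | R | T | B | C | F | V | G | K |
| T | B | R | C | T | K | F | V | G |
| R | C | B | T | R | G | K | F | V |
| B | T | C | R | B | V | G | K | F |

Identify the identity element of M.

The identity e satisfies e·x = x for all x, so its row in the table reproduces the column headers.
Row G reads: F, K, V, G, C, T, R, B — exactly the header order. So G is the identity.

G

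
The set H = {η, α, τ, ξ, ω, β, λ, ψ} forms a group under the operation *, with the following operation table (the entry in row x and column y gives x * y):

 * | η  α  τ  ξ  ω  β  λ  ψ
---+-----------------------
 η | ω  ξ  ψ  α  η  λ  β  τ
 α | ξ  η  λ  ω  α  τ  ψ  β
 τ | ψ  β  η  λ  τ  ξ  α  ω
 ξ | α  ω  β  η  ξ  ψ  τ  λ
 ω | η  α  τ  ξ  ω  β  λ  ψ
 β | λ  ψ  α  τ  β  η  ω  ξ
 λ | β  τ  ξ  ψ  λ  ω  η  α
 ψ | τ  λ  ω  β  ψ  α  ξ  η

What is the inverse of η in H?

η

First locate the identity: row ω matches the header, so ω is the identity.
Scan row η for ω: η * η = ω. Hence η^(-1) = η.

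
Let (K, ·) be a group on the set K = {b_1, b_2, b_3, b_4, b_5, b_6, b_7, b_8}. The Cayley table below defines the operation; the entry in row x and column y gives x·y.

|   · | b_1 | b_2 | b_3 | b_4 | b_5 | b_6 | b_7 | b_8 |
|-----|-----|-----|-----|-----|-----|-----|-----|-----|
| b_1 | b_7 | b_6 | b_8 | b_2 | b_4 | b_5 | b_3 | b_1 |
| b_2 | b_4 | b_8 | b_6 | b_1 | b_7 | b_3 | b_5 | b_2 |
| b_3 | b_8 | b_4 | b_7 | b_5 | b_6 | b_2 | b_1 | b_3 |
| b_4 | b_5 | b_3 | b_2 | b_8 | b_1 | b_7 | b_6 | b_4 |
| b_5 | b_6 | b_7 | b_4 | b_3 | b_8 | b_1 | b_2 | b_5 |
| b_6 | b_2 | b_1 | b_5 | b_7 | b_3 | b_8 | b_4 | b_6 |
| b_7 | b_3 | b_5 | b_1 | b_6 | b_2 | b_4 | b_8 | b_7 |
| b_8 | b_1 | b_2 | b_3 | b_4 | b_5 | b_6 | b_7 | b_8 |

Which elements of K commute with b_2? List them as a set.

Compare row b_2 with column b_2 entry by entry.
b_7·b_2 = b_5 = b_2·b_7, so b_7 commutes with b_2.
b_6·b_2 = b_1 but b_2·b_6 = b_3, so b_6 does not.
Collecting the elements that commute with b_2: C(b_2) = {b_2, b_5, b_7, b_8}.

{b_2, b_5, b_7, b_8}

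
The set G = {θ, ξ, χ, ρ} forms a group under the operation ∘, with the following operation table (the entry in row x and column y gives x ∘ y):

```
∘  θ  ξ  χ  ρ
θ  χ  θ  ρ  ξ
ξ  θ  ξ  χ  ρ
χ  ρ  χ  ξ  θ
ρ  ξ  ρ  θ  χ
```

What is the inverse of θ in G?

ρ

First locate the identity: row ξ matches the header, so ξ is the identity.
Scan row θ for ξ: θ ∘ ρ = ξ. Hence θ^(-1) = ρ.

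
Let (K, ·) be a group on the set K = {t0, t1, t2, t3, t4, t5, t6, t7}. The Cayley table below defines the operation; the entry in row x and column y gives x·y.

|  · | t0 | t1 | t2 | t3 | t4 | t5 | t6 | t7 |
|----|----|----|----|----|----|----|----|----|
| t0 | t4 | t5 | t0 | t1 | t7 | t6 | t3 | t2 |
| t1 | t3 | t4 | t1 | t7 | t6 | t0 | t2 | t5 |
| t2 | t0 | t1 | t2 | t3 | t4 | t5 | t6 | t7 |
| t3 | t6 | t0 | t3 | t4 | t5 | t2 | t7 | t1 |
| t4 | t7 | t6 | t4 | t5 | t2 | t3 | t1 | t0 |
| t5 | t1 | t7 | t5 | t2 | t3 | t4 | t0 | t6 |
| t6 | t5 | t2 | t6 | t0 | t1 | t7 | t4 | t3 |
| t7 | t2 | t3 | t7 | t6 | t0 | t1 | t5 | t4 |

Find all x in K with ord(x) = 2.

{t4}

Identity is t2. Compute the order of each non-identity element by repeated multiplication:
  t0: t0 → t4 → t7 → t2  (order 4)
  t1: t1 → t4 → t6 → t2  (order 4)
  t3: t3 → t4 → t5 → t2  (order 4)
  t4: t4 → t2  (order 2)
  t5: t5 → t4 → t3 → t2  (order 4)
  t6: t6 → t4 → t1 → t2  (order 4)
  t7: t7 → t4 → t0 → t2  (order 4)
Elements of order 2: {t4}.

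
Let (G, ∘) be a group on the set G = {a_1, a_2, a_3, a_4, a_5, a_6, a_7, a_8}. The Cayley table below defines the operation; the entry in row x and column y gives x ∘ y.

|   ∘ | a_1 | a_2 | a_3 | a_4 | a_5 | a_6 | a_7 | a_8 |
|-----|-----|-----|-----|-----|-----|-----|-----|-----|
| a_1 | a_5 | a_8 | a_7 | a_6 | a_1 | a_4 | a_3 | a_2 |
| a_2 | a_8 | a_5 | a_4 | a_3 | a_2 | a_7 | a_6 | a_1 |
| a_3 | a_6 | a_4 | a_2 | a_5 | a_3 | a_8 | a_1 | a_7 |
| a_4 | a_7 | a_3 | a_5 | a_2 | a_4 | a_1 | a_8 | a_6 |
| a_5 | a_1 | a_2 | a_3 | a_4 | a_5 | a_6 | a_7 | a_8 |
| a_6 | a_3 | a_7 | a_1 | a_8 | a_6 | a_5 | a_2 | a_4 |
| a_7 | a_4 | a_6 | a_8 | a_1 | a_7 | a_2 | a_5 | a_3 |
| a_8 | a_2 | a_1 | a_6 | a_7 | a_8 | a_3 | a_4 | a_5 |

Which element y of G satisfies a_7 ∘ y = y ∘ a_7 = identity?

First locate the identity: row a_5 matches the header, so a_5 is the identity.
Scan row a_7 for a_5: a_7 ∘ a_7 = a_5. Hence a_7^(-1) = a_7.
(Structurally, G here is isomorphic to the dihedral group D_4.)

a_7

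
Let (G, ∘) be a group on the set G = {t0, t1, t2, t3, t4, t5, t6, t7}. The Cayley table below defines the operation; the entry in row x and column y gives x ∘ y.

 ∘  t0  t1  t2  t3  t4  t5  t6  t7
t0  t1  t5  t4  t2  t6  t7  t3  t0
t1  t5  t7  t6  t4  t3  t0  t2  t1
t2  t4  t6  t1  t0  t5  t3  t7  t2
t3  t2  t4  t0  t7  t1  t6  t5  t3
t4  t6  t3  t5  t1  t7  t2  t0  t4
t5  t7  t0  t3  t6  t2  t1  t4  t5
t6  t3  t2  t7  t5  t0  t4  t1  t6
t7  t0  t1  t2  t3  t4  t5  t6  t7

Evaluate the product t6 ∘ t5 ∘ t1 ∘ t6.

t6 ∘ t5 = t4
t4 ∘ t1 = t3
t3 ∘ t6 = t5

t5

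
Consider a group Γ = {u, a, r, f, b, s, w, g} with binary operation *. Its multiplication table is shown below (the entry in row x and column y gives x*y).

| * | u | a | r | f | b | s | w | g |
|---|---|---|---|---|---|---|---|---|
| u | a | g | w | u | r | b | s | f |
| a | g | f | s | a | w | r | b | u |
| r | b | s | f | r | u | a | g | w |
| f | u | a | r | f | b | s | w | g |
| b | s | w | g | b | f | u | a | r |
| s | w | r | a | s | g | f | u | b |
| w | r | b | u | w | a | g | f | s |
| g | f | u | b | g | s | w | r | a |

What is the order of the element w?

The identity element is f (its row matches the header).
w^1 = w
w^2 = w*w = f
The first power of w equal to the identity is w^2, so ord(w) = 2.

2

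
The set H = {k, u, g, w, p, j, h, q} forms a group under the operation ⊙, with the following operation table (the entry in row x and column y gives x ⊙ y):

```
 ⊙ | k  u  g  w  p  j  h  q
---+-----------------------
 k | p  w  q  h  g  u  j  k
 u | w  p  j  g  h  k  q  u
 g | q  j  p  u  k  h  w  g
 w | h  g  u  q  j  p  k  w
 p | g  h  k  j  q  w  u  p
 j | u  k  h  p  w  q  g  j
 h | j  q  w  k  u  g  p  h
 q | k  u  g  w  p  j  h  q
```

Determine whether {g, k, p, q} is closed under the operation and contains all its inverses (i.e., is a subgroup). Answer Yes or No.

{g, k, p, q} contains the identity q.
Checking products: every product of two elements of {g, k, p, q} (read from the table) lies in {g, k, p, q}, so the set is closed.
In a finite group, a nonempty closed subset is a subgroup. So {g, k, p, q} ≤ H.

Yes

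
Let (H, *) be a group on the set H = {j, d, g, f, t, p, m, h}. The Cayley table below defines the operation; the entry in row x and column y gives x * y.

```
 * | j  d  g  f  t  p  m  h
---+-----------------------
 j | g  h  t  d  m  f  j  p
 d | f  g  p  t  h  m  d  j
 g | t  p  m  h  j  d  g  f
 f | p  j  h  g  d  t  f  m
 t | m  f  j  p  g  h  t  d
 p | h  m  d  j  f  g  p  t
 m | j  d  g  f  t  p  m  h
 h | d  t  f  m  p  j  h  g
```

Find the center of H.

{g, m}

An element z is central iff its row equals its column in the table.
For j: j * d = h ≠ f = d * j, so j ∉ Z.
Checking each element this way leaves Z(H) = {g, m}.
(Structurally, H here is isomorphic to the quaternion group Q_8.)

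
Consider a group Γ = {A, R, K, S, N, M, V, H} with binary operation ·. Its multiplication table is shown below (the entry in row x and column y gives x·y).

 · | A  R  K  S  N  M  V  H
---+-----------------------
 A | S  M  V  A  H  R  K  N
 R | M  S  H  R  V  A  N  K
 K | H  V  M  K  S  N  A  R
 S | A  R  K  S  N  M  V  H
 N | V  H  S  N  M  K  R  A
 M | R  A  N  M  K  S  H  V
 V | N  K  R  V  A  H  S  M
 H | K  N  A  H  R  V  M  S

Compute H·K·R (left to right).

H·K = A
A·R = M

M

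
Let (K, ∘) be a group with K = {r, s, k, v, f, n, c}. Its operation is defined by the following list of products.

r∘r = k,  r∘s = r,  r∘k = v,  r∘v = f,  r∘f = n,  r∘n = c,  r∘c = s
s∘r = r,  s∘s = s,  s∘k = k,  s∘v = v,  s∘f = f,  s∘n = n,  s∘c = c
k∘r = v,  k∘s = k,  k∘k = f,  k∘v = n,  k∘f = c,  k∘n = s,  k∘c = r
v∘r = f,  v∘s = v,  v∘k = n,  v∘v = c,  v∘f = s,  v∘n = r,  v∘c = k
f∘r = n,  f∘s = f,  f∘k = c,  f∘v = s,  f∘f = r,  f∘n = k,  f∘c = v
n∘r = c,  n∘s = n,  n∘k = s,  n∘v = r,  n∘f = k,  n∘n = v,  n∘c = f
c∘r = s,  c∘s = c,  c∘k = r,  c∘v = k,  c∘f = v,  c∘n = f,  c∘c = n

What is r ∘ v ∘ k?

c

r ∘ v = f
f ∘ k = c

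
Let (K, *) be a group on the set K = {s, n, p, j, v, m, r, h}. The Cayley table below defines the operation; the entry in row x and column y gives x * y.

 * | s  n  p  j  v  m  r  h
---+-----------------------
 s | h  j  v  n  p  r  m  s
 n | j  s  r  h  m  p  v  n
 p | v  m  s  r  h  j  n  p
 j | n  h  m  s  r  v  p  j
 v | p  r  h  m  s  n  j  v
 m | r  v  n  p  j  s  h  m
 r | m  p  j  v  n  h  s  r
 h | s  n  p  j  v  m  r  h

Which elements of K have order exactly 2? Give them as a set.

{s}

Identity is h. Compute the order of each non-identity element by repeated multiplication:
  s: s → h  (order 2)
  n: n → s → j → h  (order 4)
  p: p → s → v → h  (order 4)
  j: j → s → n → h  (order 4)
  v: v → s → p → h  (order 4)
  m: m → s → r → h  (order 4)
  r: r → s → m → h  (order 4)
Elements of order 2: {s}.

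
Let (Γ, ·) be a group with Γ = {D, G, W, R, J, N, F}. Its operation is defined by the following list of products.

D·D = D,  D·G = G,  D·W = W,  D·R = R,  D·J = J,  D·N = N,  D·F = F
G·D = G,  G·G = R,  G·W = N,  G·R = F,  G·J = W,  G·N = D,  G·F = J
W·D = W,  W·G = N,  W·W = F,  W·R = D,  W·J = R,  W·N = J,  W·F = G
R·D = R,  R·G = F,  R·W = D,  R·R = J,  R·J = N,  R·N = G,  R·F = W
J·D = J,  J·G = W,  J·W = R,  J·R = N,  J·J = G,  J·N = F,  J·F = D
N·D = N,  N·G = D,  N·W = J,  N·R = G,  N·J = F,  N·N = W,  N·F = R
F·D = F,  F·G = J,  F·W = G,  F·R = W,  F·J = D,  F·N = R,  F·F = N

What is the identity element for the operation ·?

The identity e satisfies e·x = x for all x, so its row in the table reproduces the column headers.
Row D reads: D, G, W, R, J, N, F — exactly the header order. So D is the identity.

D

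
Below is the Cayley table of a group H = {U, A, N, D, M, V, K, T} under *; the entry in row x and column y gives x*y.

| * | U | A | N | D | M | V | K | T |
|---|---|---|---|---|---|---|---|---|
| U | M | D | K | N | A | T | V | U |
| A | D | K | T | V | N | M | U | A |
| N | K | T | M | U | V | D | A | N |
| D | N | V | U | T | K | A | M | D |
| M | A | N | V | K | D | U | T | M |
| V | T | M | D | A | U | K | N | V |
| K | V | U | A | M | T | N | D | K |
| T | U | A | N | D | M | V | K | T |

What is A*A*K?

A*A = K
K*K = D

D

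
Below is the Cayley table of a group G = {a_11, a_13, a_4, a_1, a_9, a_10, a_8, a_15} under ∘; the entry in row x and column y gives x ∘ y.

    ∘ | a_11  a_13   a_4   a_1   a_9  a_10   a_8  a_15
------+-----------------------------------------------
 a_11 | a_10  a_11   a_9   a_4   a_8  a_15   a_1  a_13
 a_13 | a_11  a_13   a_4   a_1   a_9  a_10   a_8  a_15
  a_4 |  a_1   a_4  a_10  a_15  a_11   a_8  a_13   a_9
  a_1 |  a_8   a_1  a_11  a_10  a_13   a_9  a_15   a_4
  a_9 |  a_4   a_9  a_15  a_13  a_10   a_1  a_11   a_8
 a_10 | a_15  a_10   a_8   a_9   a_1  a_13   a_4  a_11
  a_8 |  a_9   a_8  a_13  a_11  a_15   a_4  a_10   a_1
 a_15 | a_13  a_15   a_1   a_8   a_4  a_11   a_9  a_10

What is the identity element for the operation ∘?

The identity e satisfies e ∘ x = x for all x, so its row in the table reproduces the column headers.
Row a_13 reads: a_11, a_13, a_4, a_1, a_9, a_10, a_8, a_15 — exactly the header order. So a_13 is the identity.

a_13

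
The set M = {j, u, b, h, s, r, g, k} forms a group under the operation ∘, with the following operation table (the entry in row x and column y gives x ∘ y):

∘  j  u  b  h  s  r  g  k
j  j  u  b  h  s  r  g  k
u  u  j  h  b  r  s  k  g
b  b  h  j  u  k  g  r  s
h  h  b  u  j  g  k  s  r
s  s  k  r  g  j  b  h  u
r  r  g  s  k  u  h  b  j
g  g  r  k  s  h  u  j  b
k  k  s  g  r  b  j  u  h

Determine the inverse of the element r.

k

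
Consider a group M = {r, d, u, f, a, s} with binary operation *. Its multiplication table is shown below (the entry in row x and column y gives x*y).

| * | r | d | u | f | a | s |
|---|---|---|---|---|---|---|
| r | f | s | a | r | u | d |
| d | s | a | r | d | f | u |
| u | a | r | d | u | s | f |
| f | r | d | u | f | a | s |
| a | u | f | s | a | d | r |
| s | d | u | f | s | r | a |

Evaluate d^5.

d^1 = d
d^2 = d*d = a
d^3 = a*d = f
d^4 = f*d = d
d^5 = d*d = a

a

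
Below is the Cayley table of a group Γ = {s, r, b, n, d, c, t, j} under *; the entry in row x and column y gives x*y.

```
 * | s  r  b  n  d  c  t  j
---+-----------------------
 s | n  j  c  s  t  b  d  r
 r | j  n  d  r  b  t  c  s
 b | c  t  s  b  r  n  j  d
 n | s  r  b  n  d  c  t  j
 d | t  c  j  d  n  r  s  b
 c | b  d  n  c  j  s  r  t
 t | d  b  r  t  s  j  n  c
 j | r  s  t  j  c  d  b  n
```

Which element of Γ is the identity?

n

The identity e satisfies e*x = x for all x, so its row in the table reproduces the column headers.
Row n reads: s, r, b, n, d, c, t, j — exactly the header order. So n is the identity.
(Structurally, Γ here is isomorphic to the dihedral group D_4.)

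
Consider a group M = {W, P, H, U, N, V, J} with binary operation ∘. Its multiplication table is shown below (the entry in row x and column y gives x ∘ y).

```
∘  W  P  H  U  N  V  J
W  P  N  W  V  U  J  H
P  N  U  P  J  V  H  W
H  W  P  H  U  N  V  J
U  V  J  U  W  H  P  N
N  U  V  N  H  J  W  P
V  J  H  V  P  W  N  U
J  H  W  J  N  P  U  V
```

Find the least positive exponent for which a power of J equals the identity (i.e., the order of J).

The identity element is H (its row matches the header).
J^1 = J
J^2 = J ∘ J = V
J^3 = V ∘ J = U
J^4 = U ∘ J = N
J^5 = N ∘ J = P
J^6 = P ∘ J = W
J^7 = W ∘ J = H
The first power of J equal to the identity is J^7, so ord(J) = 7.

7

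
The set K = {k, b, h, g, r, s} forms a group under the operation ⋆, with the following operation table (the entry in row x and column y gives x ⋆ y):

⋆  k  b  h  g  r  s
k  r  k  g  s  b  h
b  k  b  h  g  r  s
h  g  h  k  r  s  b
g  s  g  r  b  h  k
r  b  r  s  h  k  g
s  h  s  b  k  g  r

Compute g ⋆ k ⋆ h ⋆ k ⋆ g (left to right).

s

g ⋆ k = s
s ⋆ h = b
b ⋆ k = k
k ⋆ g = s
(Structurally, K here is isomorphic to the cyclic group Z_6.)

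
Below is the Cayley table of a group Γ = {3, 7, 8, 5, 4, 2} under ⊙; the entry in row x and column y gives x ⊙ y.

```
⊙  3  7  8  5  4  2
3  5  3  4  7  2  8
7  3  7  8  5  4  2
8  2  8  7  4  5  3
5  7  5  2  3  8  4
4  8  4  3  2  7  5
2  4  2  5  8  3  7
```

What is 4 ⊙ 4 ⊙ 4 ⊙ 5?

2

4 ⊙ 4 = 7
7 ⊙ 4 = 4
4 ⊙ 5 = 2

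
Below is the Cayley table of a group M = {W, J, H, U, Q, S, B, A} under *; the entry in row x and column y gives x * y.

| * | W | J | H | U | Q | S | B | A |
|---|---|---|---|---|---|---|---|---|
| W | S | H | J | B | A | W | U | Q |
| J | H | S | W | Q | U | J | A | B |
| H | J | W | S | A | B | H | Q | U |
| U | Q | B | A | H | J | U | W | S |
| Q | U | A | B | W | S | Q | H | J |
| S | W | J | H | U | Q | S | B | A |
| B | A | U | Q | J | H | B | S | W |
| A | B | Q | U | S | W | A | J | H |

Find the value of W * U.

B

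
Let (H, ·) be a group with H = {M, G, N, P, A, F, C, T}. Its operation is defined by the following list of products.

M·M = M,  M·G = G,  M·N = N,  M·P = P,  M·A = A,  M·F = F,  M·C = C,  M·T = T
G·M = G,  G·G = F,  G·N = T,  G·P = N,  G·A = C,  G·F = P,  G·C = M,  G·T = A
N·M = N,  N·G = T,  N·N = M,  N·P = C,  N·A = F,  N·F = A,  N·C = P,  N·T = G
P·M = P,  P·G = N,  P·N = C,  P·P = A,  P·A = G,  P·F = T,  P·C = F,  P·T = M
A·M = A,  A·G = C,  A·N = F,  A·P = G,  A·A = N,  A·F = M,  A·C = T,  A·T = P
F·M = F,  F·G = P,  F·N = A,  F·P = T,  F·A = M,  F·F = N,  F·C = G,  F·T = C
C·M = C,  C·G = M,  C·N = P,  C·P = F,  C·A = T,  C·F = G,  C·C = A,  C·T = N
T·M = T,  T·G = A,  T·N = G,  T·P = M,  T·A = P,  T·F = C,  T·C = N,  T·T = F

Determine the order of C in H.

8

The identity element is M (its row matches the header).
C^1 = C
C^2 = C·C = A
C^3 = A·C = T
C^4 = T·C = N
C^5 = N·C = P
C^6 = P·C = F
C^7 = F·C = G
C^8 = G·C = M
The first power of C equal to the identity is C^8, so ord(C) = 8.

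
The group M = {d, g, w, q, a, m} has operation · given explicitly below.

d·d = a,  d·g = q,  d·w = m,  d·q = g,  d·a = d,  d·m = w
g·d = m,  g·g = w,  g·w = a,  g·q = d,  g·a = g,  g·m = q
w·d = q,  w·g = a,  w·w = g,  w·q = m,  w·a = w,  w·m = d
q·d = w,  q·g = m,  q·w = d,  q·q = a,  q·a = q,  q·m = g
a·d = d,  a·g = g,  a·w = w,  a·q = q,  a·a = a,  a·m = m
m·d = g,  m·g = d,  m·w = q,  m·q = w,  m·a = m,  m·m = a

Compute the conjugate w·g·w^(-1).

g

The identity is a. In row w, the entry a sits in column g, so w^(-1) = g.
w·g = a
a·g = g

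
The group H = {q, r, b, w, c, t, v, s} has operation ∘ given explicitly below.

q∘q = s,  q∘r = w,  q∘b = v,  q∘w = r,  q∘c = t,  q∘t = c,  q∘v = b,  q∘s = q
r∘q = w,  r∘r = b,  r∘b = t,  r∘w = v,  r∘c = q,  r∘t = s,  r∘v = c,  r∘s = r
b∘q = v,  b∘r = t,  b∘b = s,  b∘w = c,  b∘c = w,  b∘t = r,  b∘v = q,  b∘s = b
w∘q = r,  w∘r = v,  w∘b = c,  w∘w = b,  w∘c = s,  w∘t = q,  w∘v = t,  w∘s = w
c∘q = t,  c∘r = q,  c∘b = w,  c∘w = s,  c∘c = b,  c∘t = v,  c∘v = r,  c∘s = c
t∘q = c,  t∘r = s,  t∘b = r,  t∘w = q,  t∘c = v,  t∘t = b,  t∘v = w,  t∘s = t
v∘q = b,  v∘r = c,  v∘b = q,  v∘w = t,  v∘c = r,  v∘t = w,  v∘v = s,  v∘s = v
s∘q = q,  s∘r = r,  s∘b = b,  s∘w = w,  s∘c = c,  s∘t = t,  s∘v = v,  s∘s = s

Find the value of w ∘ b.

Read row w, column b: w ∘ b = c.

c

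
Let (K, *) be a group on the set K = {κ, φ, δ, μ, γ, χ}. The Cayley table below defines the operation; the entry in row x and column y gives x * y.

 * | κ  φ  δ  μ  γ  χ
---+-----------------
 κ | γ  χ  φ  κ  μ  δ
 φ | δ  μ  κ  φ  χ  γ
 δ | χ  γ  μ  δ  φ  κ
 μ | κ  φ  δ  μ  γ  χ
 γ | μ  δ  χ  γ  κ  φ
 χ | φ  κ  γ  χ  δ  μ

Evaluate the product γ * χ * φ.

γ * χ = φ
φ * φ = μ

μ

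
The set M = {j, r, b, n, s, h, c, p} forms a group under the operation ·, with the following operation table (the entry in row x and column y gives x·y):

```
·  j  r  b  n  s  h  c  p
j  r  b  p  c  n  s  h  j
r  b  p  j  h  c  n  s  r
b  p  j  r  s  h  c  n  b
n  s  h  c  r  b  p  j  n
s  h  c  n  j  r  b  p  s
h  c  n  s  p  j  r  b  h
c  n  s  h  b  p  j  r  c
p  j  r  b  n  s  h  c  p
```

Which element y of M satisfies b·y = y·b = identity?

j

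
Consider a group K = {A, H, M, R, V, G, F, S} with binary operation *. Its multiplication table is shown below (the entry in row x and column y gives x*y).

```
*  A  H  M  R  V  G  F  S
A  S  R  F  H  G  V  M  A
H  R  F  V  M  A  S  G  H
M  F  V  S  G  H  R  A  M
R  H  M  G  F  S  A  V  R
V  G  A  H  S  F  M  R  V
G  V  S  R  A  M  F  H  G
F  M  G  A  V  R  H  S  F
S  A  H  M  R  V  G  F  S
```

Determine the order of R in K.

4

The identity element is S (its row matches the header).
R^1 = R
R^2 = R*R = F
R^3 = F*R = V
R^4 = V*R = S
The first power of R equal to the identity is R^4, so ord(R) = 4.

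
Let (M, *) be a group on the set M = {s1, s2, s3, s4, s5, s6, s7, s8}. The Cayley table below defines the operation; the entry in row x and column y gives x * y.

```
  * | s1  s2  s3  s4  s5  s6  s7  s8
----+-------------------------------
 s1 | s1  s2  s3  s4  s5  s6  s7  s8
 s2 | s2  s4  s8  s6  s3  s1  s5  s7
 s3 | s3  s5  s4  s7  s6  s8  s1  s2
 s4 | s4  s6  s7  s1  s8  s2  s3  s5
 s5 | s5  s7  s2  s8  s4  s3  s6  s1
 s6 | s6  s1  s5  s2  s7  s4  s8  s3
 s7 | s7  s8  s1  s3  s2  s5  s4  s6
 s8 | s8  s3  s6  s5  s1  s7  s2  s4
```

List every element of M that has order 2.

Identity is s1. Compute the order of each non-identity element by repeated multiplication:
  s2: s2 → s4 → s6 → s1  (order 4)
  s3: s3 → s4 → s7 → s1  (order 4)
  s4: s4 → s1  (order 2)
  s5: s5 → s4 → s8 → s1  (order 4)
  s6: s6 → s4 → s2 → s1  (order 4)
  s7: s7 → s4 → s3 → s1  (order 4)
  s8: s8 → s4 → s5 → s1  (order 4)
Elements of order 2: {s4}.

{s4}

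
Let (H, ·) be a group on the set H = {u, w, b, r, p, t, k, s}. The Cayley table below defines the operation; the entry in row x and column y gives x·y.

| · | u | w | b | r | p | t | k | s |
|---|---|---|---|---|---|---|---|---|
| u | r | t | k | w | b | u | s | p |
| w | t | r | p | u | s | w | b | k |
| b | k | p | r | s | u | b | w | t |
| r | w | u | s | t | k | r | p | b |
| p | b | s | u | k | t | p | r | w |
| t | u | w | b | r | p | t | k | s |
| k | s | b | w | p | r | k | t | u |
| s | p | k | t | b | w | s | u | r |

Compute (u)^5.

u

u^1 = u
u^2 = u·u = r
u^3 = r·u = w
u^4 = w·u = t
u^5 = t·u = u
(Structurally, H here is isomorphic to Z_2 x Z_4.)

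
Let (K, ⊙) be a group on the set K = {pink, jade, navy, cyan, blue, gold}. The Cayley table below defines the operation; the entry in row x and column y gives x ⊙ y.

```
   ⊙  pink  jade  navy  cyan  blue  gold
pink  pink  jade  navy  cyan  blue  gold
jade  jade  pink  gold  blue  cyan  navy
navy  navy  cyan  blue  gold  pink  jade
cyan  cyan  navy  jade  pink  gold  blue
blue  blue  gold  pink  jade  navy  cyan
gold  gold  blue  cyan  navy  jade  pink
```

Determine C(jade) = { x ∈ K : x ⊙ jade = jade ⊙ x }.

Compare row jade with column jade entry by entry.
navy ⊙ jade = cyan but jade ⊙ navy = gold, so navy does not.
Collecting the elements that commute with jade: C(jade) = {jade, pink}.

{jade, pink}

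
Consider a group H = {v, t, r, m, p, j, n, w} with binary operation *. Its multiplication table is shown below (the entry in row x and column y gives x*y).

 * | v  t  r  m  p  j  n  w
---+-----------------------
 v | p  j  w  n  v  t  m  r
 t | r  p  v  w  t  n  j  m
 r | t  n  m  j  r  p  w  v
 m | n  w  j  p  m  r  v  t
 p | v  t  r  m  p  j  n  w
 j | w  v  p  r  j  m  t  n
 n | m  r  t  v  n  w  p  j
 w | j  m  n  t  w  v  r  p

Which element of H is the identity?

The identity e satisfies e*x = x for all x, so its row in the table reproduces the column headers.
Row p reads: v, t, r, m, p, j, n, w — exactly the header order. So p is the identity.

p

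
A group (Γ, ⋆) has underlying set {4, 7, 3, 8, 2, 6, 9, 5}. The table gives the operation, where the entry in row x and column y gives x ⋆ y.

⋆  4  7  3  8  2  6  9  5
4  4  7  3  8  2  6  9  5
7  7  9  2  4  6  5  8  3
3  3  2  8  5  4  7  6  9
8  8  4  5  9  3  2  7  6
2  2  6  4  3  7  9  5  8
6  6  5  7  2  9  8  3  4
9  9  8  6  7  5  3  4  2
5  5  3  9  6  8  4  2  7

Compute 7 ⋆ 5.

3

Read row 7, column 5: 7 ⋆ 5 = 3.
(Structurally, Γ here is isomorphic to the cyclic group Z_8.)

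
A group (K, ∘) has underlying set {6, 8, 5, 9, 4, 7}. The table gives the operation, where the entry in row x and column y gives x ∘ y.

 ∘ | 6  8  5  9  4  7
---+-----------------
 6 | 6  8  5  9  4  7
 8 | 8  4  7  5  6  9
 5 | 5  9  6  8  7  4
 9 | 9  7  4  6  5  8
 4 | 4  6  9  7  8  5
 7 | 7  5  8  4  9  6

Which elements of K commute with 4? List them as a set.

{4, 6, 8}

Compare row 4 with column 4 entry by entry.
8 ∘ 4 = 6 = 4 ∘ 8, so 8 commutes with 4.
7 ∘ 4 = 9 but 4 ∘ 7 = 5, so 7 does not.
Collecting the elements that commute with 4: C(4) = {4, 6, 8}.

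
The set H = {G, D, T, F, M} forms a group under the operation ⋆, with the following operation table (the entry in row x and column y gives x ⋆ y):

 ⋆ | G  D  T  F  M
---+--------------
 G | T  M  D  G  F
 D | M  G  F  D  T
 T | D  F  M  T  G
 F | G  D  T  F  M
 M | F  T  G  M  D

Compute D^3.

D^1 = D
D^2 = D ⋆ D = G
D^3 = G ⋆ D = M

M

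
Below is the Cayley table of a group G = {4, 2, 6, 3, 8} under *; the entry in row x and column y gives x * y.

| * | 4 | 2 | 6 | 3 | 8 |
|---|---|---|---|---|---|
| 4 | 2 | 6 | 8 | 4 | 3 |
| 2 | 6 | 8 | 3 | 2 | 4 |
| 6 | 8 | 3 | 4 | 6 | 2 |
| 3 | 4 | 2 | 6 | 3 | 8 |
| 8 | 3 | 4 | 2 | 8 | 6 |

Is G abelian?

Yes

Check whether the table is symmetric across its main diagonal.
Every entry (row x, col y) equals the entry (row y, col x), so G is abelian.
(In fact G ≅ the cyclic group Z_5.)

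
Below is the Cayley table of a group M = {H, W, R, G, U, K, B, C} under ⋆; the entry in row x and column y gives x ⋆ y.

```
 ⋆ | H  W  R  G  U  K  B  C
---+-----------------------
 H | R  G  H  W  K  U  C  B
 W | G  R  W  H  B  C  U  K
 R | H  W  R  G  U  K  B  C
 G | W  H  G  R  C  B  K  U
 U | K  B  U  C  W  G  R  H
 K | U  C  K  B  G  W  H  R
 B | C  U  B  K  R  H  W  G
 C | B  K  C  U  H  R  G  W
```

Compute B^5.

B^1 = B
B^2 = B ⋆ B = W
B^3 = W ⋆ B = U
B^4 = U ⋆ B = R
B^5 = R ⋆ B = B

B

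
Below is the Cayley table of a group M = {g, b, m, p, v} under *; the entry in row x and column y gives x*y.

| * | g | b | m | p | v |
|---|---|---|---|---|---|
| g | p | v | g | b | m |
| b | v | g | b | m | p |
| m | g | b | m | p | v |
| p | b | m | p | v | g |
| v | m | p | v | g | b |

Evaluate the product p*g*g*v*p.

p*g = b
b*g = v
v*v = b
b*p = m

m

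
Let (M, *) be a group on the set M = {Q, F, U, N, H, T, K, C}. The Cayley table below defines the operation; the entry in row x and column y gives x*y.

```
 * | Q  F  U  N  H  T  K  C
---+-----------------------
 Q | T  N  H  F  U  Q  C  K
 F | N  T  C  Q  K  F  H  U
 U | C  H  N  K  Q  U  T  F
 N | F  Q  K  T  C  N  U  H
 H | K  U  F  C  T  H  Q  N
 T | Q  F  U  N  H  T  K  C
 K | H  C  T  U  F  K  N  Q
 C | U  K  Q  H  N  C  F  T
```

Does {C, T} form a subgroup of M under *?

Yes

{C, T} contains the identity T.
Checking products: every product of two elements of {C, T} (read from the table) lies in {C, T}, so the set is closed.
In a finite group, a nonempty closed subset is a subgroup. So {C, T} ≤ M.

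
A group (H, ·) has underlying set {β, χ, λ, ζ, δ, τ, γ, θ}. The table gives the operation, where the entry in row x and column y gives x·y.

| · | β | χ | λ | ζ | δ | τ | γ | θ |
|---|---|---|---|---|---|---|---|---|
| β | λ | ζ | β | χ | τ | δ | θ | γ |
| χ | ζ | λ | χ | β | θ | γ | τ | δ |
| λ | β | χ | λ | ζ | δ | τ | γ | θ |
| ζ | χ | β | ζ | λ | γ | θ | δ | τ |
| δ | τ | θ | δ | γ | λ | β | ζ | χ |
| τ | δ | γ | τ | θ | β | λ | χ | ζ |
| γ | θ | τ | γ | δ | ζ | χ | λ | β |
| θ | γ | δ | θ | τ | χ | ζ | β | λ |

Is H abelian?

Yes

Check whether the table is symmetric across its main diagonal.
Every entry (row x, col y) equals the entry (row y, col x), so H is abelian.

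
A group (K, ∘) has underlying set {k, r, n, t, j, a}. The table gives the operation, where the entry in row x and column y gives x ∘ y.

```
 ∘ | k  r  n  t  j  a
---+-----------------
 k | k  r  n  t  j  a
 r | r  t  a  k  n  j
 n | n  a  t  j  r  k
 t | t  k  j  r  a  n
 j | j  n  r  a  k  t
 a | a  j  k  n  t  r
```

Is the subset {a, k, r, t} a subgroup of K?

No

a ∘ r = j, which is not in {a, k, r, t}.
The subset is not closed under ∘, so it is not a subgroup.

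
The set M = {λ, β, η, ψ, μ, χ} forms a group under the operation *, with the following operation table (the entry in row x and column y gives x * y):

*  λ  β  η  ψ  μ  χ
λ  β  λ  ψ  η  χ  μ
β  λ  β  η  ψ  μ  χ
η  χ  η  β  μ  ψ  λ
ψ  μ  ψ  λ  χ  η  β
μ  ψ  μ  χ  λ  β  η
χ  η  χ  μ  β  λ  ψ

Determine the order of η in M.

The identity element is β (its row matches the header).
η^1 = η
η^2 = η * η = β
The first power of η equal to the identity is η^2, so ord(η) = 2.

2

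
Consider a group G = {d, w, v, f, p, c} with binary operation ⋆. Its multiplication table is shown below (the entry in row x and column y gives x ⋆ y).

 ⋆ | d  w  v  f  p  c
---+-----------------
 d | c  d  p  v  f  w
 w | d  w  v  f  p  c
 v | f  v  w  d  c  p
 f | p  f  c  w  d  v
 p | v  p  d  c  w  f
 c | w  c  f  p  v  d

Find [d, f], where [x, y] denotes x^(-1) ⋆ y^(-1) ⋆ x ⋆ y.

d

Identity is w; from the table d^(-1) = c and f^(-1) = f.
c ⋆ f = p
p ⋆ d = v
v ⋆ f = d
(Structurally, G here is isomorphic to the symmetric group S_3.)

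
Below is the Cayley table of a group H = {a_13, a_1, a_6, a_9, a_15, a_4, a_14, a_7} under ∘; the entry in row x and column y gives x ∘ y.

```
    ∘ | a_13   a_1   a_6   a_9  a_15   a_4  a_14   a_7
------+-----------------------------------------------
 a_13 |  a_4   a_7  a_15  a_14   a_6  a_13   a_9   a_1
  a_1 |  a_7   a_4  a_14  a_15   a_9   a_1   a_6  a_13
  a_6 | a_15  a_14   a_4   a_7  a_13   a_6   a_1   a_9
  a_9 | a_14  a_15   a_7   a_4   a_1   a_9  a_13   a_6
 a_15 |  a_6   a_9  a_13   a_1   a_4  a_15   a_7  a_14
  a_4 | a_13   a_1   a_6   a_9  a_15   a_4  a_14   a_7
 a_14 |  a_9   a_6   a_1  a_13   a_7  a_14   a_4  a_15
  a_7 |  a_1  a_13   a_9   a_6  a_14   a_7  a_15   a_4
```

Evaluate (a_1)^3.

a_1^1 = a_1
a_1^2 = a_1 ∘ a_1 = a_4
a_1^3 = a_4 ∘ a_1 = a_1

a_1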